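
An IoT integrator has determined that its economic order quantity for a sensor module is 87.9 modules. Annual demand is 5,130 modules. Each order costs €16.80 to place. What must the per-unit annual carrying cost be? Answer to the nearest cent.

The basic EOQ model gives Q* = √(2DS/H); rearrange for the unknown.
From Q* = √(2DS/H): H = 2DS / Q*² = 2 × 5,130 × 16.8 / 87.9² = 22.3089.

H ≈ €22.31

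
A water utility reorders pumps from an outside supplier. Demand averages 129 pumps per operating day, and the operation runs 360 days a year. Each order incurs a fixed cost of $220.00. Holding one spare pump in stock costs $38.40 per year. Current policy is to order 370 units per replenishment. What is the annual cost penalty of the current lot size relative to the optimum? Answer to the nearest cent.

Extra cost ≈ $6,705.36 per year

Annual demand D = 129 × 360 = 46,440.
EOQ = √(2DS/H) = √(2 × 46,440 × 220 / 38.4) ≈ 729.47.
Cost at Q* = (D/Q*)S + (Q*/2)H = √(2DSH) ≈ $28,011.61.
Cost at Q = 370: (46,440/370)×220 + (370/2)×38.4 = $27,612.97 + $7,104.00 = $34,716.97.
Excess = $34,716.97 − $28,011.61 = $6,705.36.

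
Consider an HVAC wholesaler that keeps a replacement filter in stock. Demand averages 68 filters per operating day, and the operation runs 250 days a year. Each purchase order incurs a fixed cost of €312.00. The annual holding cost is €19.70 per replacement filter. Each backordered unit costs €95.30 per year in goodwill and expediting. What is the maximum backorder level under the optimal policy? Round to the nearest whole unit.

S* ≈ 138 filters

Annual demand D = 68 × 250 = 17,000.
With planned backorders, Q* = √(2DS/H) · √((H+B)/B).
√(2DS/H) = √(2 × 17,000 × 312 / 19.7) = 733.810.
√((H+B)/B) = √((19.7+95.3)/95.3) = 1.0985.
Q* ≈ 806.095.
S* = Q* · H/(H+B) = 806.095 × 19.7/115 ≈ 138.088.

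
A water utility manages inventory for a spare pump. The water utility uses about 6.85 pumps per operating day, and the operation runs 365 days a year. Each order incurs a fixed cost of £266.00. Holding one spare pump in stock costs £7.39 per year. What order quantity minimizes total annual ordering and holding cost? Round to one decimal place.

Annual demand D = 6.85 × 365 = 2,500.25.
EOQ = √(2DS / H) = √(2 × 2,500.25 × 266 / 7.39).
= √(1,330,133 / 7.39) = √179,990.9337 ≈ 424.253.

Q* ≈ 424.3 pumps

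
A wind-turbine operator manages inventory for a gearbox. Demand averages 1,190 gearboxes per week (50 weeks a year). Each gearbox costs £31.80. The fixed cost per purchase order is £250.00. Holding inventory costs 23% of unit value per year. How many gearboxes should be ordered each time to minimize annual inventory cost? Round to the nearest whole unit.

Annual demand D = 1,190 × 50 = 59,500.
Holding cost H = 0.23 × £31.80 = £7.3140 per unit per year.
EOQ = √(2DS / H) = √(2 × 59,500 × 250 / 7.314).
= √(29,750,000 / 7.314) = √4,067,541.7008 ≈ 2016.815.

Q* ≈ 2,017 gearboxes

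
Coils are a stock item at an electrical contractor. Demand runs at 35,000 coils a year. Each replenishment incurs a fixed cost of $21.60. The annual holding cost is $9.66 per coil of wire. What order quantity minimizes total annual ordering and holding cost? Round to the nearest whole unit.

EOQ = √(2DS / H) = √(2 × 35,000 × 21.6 / 9.66).
= √(1,512,000 / 9.66) = √156,521.7391 ≈ 395.628.

Q* ≈ 396 coils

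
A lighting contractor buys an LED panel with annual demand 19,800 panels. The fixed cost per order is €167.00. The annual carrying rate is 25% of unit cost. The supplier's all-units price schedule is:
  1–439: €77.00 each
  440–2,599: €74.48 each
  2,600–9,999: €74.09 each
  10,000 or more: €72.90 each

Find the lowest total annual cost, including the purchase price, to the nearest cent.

Holding cost per unit per year at price C is H = 0.25·C.
Evaluate total cost at each tier's feasible EOQ or, if the EOQ is below the tier, at the tier's minimum quantity.
Tier 1 (€77.00): EOQ = 586.1 exceeds tier's upper bound 439, so this tier is dominated.
EOQ at €74.48 = 596.0 (feasible in tier 2): TC = 19,800×€74.48 + (19,800/596.0)×167 + (596.0/2)×0.25×€74.48 = €1,485,800.75.
EOQ at €74.09 = 597.5 < 2600, so use break Q=2600: TC = 19,800×€74.09 + (19,800/2600.0)×167 + (2600.0/2)×0.25×€74.09 = €1,492,333.02.
EOQ at €72.90 = 602.4 < 10000, so use break Q=10000: TC = 19,800×€72.90 + (19,800/10000.0)×167 + (10000.0/2)×0.25×€72.90 = €1,534,875.66.
Lowest total cost among the candidates is at Q = 596.0.

TC* ≈ €1,485,800.75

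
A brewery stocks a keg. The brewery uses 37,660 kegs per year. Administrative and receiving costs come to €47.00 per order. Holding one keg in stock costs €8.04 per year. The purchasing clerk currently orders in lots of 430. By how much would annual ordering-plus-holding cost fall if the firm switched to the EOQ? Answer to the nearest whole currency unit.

EOQ = √(2DS/H) = √(2 × 37,660 × 47 / 8.04) ≈ 663.55.
Cost at Q* = (D/Q*)S + (Q*/2)H = √(2DSH) ≈ €5,334.97.
Cost at Q = 430: (37,660/430)×47 + (430/2)×8.04 = €4,116.33 + €1,728.60 = €5,844.93.
Excess = €5,844.93 − €5,334.97 = €509.95.

Extra cost ≈ €510 per year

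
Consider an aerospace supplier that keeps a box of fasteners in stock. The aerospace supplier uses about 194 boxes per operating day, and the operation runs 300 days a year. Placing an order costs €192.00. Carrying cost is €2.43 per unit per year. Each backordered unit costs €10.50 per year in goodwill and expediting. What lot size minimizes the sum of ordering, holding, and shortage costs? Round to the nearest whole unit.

Annual demand D = 194 × 300 = 58,200.
With planned backorders, Q* = √(2DS/H) · √((H+B)/B).
√(2DS/H) = √(2 × 58,200 × 192 / 2.43) = 3032.662.
√((H+B)/B) = √((2.43+10.5)/10.5) = 1.1097.
Q* ≈ 3365.337.

Q* ≈ 3,365 boxes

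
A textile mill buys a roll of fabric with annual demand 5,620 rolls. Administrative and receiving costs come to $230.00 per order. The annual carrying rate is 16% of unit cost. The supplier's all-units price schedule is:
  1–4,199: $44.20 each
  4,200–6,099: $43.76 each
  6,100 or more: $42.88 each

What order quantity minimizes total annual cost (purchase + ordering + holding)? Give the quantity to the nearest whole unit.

Q* ≈ 605 rolls

Holding cost per unit per year at price C is H = 0.16·C.
Evaluate total cost at each tier's feasible EOQ or, if the EOQ is below the tier, at the tier's minimum quantity.
EOQ at $44.20 = 604.6 (feasible in tier 1): TC = 5,620×$44.20 + (5,620/604.6)×230 + (604.6/2)×0.16×$44.20 = $252,679.81.
EOQ at $43.76 = 607.6 < 4200, so use break Q=4200: TC = 5,620×$43.76 + (5,620/4200.0)×230 + (4200.0/2)×0.16×$43.76 = $260,942.32.
EOQ at $42.88 = 613.8 < 6100, so use break Q=6100: TC = 5,620×$42.88 + (5,620/6100.0)×230 + (6100.0/2)×0.16×$42.88 = $262,122.94.
Lowest total cost is $252,679.81 at Q = 604.6.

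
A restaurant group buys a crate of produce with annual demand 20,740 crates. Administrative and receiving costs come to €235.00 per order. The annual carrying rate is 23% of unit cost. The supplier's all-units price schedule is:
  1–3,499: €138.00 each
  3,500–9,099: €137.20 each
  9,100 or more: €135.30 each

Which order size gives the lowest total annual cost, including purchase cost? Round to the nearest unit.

Q* ≈ 554 crates

Holding cost per unit per year at price C is H = 0.23·C.
For each price level, check whether its EOQ is feasible; otherwise the best quantity at that price is the breakpoint.
EOQ at €138.00 = 554.2 (feasible in tier 1): TC = 20,740×€138.00 + (20,740/554.2)×235 + (554.2/2)×0.23×€138.00 = €2,879,709.63.
EOQ at €137.20 = 555.8 < 3500, so use break Q=3500: TC = 20,740×€137.20 + (20,740/3500.0)×235 + (3500.0/2)×0.23×€137.20 = €2,902,143.54.
EOQ at €135.30 = 559.7 < 9100, so use break Q=9100: TC = 20,740×€135.30 + (20,740/9100.0)×235 + (9100.0/2)×0.23×€135.30 = €2,948,249.04.
Lowest total cost is €2,879,709.63 at Q = 554.2.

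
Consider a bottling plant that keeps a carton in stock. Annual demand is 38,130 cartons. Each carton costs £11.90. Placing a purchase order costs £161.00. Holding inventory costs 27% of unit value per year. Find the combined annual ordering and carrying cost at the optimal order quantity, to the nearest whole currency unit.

TC* ≈ £6,281

Holding cost H = 0.27 × £11.90 = £3.2130 per unit per year.
EOQ = √(2DS/H) = √(2 × 38,130 × 161 / 3.213) ≈ 1954.82.
At Q*, ordering cost (D/Q*)S equals holding cost (Q*/2)H, each = √(DSH/2).
Minimum total = √(2DSH) = √(2 × 38,130 × 161 × 3.213) ≈ 6280.825.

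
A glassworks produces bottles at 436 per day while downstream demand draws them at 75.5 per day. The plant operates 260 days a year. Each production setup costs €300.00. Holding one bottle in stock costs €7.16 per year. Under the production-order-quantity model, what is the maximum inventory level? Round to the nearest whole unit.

I_max ≈ 1,166 bottles

Annual demand D = 75.5 × 260 = 19,630.
Production build-up factor (1 − d/p) = 1 − 75.5/436 = 0.8268.
Q* = √(2DS / (H(1 − d/p))) = √(2 × 19,630 × 300 / (7.16 × 0.8268)).
= √(11,778,000 / 5.9201) ≈ 1410.490.
Maximum inventory = Q*(1 − d/p) = 1410.490 × 0.8268 ≈ 1166.242.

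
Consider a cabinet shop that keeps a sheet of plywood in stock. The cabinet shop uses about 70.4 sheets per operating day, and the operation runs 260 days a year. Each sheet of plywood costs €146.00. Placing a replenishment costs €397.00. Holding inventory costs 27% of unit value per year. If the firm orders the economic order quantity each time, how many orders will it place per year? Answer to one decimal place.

Annual demand D = 70.4 × 260 = 18,304.
Holding cost H = 0.27 × €146.00 = €39.4200 per unit per year.
Q* = √(2DS/H) = √(2 × 18,304 × 397 / 39.42) ≈ 607.19.
Orders per year = D / Q* = 18,304 / 607.19 ≈ 30.145.

N ≈ 30.1 orders per year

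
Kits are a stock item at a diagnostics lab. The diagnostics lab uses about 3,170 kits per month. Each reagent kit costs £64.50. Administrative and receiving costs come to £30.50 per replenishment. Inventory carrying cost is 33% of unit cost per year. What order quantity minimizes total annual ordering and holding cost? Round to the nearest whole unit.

Q* ≈ 330 kits

Annual demand D = 3,170 × 12 = 38,040.
Holding cost H = 0.33 × £64.50 = £21.2850 per unit per year.
EOQ = √(2DS / H) = √(2 × 38,040 × 30.5 / 21.285).
= √(2,320,440 / 21.285) = √109,017.618 ≈ 330.178.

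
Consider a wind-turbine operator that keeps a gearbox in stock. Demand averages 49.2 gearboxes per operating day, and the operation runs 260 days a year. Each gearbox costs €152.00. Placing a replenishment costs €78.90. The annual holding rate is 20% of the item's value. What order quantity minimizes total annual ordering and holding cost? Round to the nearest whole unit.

Q* ≈ 258 gearboxes

Annual demand D = 49.2 × 260 = 12,792.
Holding cost H = 0.20 × €152.00 = €30.4000 per unit per year.
EOQ = √(2DS / H) = √(2 × 12,792 × 78.9 / 30.4).
= √(2,018,577.6 / 30.4) = √66,400.5789 ≈ 257.683.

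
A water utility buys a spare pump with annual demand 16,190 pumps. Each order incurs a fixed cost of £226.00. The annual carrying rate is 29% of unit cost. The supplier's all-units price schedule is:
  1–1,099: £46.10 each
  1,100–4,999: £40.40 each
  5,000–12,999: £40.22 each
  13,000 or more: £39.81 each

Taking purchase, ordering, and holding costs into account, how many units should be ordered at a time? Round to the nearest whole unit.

Holding cost per unit per year at price C is H = 0.29·C.
Candidates are each tier's EOQ (if it falls in that tier) and each price-break quantity.
EOQ at £46.10 = 739.8 (feasible in tier 1): TC = 16,190×£46.10 + (16,190/739.8)×226 + (739.8/2)×0.29×£46.10 = £756,250.04.
EOQ at £40.40 = 790.3 < 1100, so use break Q=1100: TC = 16,190×£40.40 + (16,190/1100.0)×226 + (1100.0/2)×0.29×£40.40 = £663,846.11.
EOQ at £40.22 = 792.1 < 5000, so use break Q=5000: TC = 16,190×£40.22 + (16,190/5000.0)×226 + (5000.0/2)×0.29×£40.22 = £681,053.09.
EOQ at £39.81 = 796.2 < 13000, so use break Q=13000: TC = 16,190×£39.81 + (16,190/13000.0)×226 + (13000.0/2)×0.29×£39.81 = £719,847.21.
Lowest total cost is £663,846.11 at Q = 1100.0.

Q* ≈ 1,100 pumps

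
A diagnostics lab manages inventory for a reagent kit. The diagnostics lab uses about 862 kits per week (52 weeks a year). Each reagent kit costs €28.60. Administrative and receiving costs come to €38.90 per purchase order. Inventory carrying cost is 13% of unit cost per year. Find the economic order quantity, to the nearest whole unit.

Q* ≈ 968 kits

Annual demand D = 862 × 52 = 44,824.
Holding cost H = 0.13 × €28.60 = €3.7180 per unit per year.
EOQ = √(2DS / H) = √(2 × 44,824 × 38.9 / 3.718).
= √(3,487,307.2 / 3.718) = √937,952.4476 ≈ 968.479.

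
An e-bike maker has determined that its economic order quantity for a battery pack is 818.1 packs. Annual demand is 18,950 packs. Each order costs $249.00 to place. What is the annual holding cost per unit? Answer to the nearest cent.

H ≈ $14.10

Invert the EOQ relation Q*² = 2DS/H.
From Q* = √(2DS/H): H = 2DS / Q*² = 2 × 18,950 × 249 / 818.1² = 14.1002.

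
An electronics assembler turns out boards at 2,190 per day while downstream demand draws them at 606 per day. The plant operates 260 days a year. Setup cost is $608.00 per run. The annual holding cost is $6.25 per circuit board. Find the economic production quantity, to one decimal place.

Q* ≈ 6,510.2 boards

Annual demand D = 606 × 260 = 157,560.
Production build-up factor (1 − d/p) = 1 − 606/2,190 = 0.7233.
Q* = √(2DS / (H(1 − d/p))) = √(2 × 157,560 × 608 / (6.25 × 0.7233)).
= √(191,592,960 / 4.5205) ≈ 6510.199.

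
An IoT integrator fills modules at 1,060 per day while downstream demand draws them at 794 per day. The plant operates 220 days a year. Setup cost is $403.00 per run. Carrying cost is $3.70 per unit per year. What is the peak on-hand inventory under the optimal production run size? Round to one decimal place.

I_max ≈ 3,090.1 modules

Annual demand D = 794 × 220 = 174,680.
Production build-up factor (1 − d/p) = 1 − 794/1,060 = 0.2509.
Q* = √(2DS / (H(1 − d/p))) = √(2 × 174,680 × 403 / (3.7 × 0.2509)).
= √(140,792,080 / 0.9285) ≈ 12314.034.
Maximum inventory = Q*(1 − d/p) = 12314.034 × 0.2509 ≈ 3090.126.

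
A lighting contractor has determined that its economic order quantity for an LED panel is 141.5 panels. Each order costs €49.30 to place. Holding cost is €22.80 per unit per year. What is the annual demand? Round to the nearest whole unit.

D ≈ 4,630 panels per year

The basic EOQ model gives Q* = √(2DS/H); rearrange for the unknown.
From Q* = √(2DS/H): D = Q*²H / (2S) = 141.5² × 22.8 / (2 × 49.3) = 4629.891.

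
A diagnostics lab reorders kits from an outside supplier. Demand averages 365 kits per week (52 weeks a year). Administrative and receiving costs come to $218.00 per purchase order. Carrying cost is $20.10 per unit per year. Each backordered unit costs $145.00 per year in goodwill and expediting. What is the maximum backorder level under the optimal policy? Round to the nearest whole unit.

S* ≈ 83 kits

Annual demand D = 365 × 52 = 18,980.
With planned backorders, Q* = √(2DS/H) · √((H+B)/B).
√(2DS/H) = √(2 × 18,980 × 218 / 20.1) = 641.643.
√((H+B)/B) = √((20.1+145)/145) = 1.0671.
Q* ≈ 684.672.
S* = Q* · H/(H+B) = 684.672 × 20.1/165.1 ≈ 83.355.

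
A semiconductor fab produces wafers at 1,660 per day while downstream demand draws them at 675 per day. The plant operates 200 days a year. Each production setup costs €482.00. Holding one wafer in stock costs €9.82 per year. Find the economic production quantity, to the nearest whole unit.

Q* ≈ 4,726 wafers

Annual demand D = 675 × 200 = 135,000.
Production build-up factor (1 − d/p) = 1 − 675/1,660 = 0.5934.
Q* = √(2DS / (H(1 − d/p))) = √(2 × 135,000 × 482 / (9.82 × 0.5934)).
= √(130,140,000 / 5.8269) ≈ 4725.912.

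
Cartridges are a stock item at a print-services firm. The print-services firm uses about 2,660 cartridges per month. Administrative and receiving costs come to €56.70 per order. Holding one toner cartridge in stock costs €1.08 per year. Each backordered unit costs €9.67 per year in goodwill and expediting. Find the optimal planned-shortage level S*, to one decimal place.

Annual demand D = 2,660 × 12 = 31,920.
With planned backorders, Q* = √(2DS/H) · √((H+B)/B).
√(2DS/H) = √(2 × 31,920 × 56.7 / 1.08) = 1830.738.
√((H+B)/B) = √((1.08+9.67)/9.67) = 1.0544.
Q* ≈ 1930.266.
S* = Q* · H/(H+B) = 1930.266 × 1.08/10.75 ≈ 193.924.

S* ≈ 193.9 cartridges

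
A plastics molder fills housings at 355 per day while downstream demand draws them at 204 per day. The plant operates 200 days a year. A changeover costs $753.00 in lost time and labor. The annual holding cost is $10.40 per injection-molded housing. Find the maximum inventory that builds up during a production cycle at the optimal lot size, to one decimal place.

I_max ≈ 1,585.3 housings

Annual demand D = 204 × 200 = 40,800.
Production build-up factor (1 − d/p) = 1 − 204/355 = 0.4254.
Q* = √(2DS / (H(1 − d/p))) = √(2 × 40,800 × 753 / (10.4 × 0.4254)).
= √(61,444,800 / 4.4237) ≈ 3726.933.
Maximum inventory = Q*(1 − d/p) = 3726.933 × 0.4254 ≈ 1585.259.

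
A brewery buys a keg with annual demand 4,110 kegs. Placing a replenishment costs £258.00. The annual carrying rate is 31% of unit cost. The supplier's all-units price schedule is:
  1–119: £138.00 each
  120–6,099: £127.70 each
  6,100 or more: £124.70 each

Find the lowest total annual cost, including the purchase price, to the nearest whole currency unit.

TC* ≈ £534,010

Holding cost per unit per year at price C is H = 0.31·C.
For each price level, check whether its EOQ is feasible; otherwise the best quantity at that price is the breakpoint.
Tier 1 (£138.00): EOQ = 222.7 exceeds tier's upper bound 119, so this tier is dominated.
EOQ at £127.70 = 231.5 (feasible in tier 2): TC = 4,110×£127.70 + (4,110/231.5)×258 + (231.5/2)×0.31×£127.70 = £534,009.67.
EOQ at £124.70 = 234.2 < 6100, so use break Q=6100: TC = 4,110×£124.70 + (4,110/6100.0)×258 + (6100.0/2)×0.31×£124.70 = £630,594.68.
Lowest total cost among the candidates is at Q = 231.5.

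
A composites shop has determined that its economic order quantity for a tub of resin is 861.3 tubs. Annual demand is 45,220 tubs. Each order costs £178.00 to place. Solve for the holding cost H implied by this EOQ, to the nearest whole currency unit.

The basic EOQ model gives Q* = √(2DS/H); rearrange for the unknown.
From Q* = √(2DS/H): H = 2DS / Q*² = 2 × 45,220 × 178 / 861.3² = 21.7006.

H ≈ £22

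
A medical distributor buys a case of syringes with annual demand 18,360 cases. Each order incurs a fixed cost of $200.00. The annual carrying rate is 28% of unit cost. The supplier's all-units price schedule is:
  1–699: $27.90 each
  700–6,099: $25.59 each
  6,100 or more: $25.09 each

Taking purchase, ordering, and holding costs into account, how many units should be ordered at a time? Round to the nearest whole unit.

Holding cost per unit per year at price C is H = 0.28·C.
For each price level, check whether its EOQ is feasible; otherwise the best quantity at that price is the breakpoint.
Tier 1 ($27.90): EOQ = 969.6 exceeds tier's upper bound 699, so this tier is dominated.
EOQ at $25.59 = 1012.4 (feasible in tier 2): TC = 18,360×$25.59 + (18,360/1012.4)×200 + (1012.4/2)×0.28×$25.59 = $477,086.45.
EOQ at $25.09 = 1022.4 < 6100, so use break Q=6100: TC = 18,360×$25.09 + (18,360/6100.0)×200 + (6100.0/2)×0.28×$25.09 = $482,681.23.
Lowest total cost is $477,086.45 at Q = 1012.4.

Q* ≈ 1,012 cases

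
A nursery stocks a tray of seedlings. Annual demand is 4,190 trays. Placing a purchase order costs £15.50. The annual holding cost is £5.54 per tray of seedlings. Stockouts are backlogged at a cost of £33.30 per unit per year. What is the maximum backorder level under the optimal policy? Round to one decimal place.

With planned backorders, Q* = √(2DS/H) · √((H+B)/B).
√(2DS/H) = √(2 × 4,190 × 15.5 / 5.54) = 153.120.
√((H+B)/B) = √((5.54+33.3)/33.3) = 1.0800.
Q* ≈ 165.368.
S* = Q* · H/(H+B) = 165.368 × 5.54/38.84 ≈ 23.587.

S* ≈ 23.6 trays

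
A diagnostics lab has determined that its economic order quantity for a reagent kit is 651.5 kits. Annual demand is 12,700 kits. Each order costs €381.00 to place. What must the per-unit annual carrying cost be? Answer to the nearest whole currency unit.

The basic EOQ model gives Q* = √(2DS/H); rearrange for the unknown.
From Q* = √(2DS/H): H = 2DS / Q*² = 2 × 12,700 × 381 / 651.5² = 22.7997.

H ≈ €23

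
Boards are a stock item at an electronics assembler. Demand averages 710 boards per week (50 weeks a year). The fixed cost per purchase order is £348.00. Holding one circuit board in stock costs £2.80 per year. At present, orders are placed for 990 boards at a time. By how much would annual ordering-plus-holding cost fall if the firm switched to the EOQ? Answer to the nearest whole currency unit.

Annual demand D = 710 × 50 = 35,500.
EOQ = √(2DS/H) = √(2 × 35,500 × 348 / 2.8) ≈ 2970.57.
Cost at Q* = (D/Q*)S + (Q*/2)H = √(2DSH) ≈ £8,317.60.
Cost at Q = 990: (35,500/990)×348 + (990/2)×2.8 = £12,478.79 + £1,386.00 = £13,864.79.
Excess = £13,864.79 − £8,317.60 = £5,547.19.

Extra cost ≈ £5,547 per year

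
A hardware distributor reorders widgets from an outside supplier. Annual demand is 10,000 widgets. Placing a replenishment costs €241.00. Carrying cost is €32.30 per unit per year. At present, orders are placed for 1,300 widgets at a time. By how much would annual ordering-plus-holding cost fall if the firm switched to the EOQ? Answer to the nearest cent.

EOQ = √(2DS/H) = √(2 × 10,000 × 241 / 32.3) ≈ 386.30.
Cost at Q* = (D/Q*)S + (Q*/2)H = √(2DSH) ≈ €12,477.42.
Cost at Q = 1,300: (10,000/1,300)×241 + (1,300/2)×32.3 = €1,853.85 + €20,995.00 = €22,848.85.
Excess = €22,848.85 − €12,477.42 = €10,371.43.

Extra cost ≈ €10,371.43 per year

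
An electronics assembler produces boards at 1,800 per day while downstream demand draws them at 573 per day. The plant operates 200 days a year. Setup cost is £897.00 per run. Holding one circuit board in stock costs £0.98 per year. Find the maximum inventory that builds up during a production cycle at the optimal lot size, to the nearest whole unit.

I_max ≈ 11,958 boards

Annual demand D = 573 × 200 = 114,600.
Production build-up factor (1 − d/p) = 1 − 573/1,800 = 0.6817.
Q* = √(2DS / (H(1 − d/p))) = √(2 × 114,600 × 897 / (0.98 × 0.6817)).
= √(205,592,400 / 0.668) ≈ 17543.024.
Maximum inventory = Q*(1 − d/p) = 17543.024 × 0.6817 ≈ 11958.495.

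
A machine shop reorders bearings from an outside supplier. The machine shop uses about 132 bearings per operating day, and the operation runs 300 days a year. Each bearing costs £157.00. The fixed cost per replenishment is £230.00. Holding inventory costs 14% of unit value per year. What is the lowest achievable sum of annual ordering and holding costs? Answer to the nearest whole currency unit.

Annual demand D = 132 × 300 = 39,600.
Holding cost H = 0.14 × £157.00 = £21.9800 per unit per year.
EOQ = √(2DS/H) = √(2 × 39,600 × 230 / 21.98) ≈ 910.36.
At the optimum the two cost components are equal, so total cost = 2·(Q*/2)H = Q*·H.
Minimum total = √(2DSH) = √(2 × 39,600 × 230 × 21.98) ≈ 20009.690.

TC* ≈ £20,010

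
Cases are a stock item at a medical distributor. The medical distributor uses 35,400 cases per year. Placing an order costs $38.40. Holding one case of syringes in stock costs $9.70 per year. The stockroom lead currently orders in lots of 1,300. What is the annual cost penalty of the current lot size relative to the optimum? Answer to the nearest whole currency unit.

Extra cost ≈ $2,215 per year

EOQ = √(2DS/H) = √(2 × 35,400 × 38.4 / 9.7) ≈ 529.42.
Cost at Q* = (D/Q*)S + (Q*/2)H = √(2DSH) ≈ $5,135.33.
Cost at Q = 1,300: (35,400/1,300)×38.4 + (1,300/2)×9.7 = $1,045.66 + $6,305.00 = $7,350.66.
Excess = $7,350.66 − $5,135.33 = $2,215.33.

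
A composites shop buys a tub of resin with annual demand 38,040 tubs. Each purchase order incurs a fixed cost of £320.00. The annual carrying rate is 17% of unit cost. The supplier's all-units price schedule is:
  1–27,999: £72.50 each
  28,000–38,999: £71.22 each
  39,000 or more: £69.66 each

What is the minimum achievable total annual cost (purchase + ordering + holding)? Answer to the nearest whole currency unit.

TC* ≈ £2,775,222

Holding cost per unit per year at price C is H = 0.17·C.
Evaluate total cost at each tier's feasible EOQ or, if the EOQ is below the tier, at the tier's minimum quantity.
EOQ at £72.50 = 1405.5 (feasible in tier 1): TC = 38,040×£72.50 + (38,040/1405.5)×320 + (1405.5/2)×0.17×£72.50 = £2,775,222.23.
EOQ at £71.22 = 1418.0 < 28000, so use break Q=28000: TC = 38,040×£71.22 + (38,040/28000.0)×320 + (28000.0/2)×0.17×£71.22 = £2,879,147.14.
EOQ at £69.66 = 1433.8 < 39000, so use break Q=39000: TC = 38,040×£69.66 + (38,040/39000.0)×320 + (39000.0/2)×0.17×£69.66 = £2,881,101.42.
Lowest total cost among the candidates is at Q = 1405.5.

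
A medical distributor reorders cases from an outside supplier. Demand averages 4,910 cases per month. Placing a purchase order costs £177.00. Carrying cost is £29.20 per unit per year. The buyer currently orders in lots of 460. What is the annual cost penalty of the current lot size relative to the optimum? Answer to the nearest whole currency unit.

Extra cost ≈ £4,709 per year

Annual demand D = 4,910 × 12 = 58,920.
EOQ = √(2DS/H) = √(2 × 58,920 × 177 / 29.2) ≈ 845.17.
Cost at Q* = (D/Q*)S + (Q*/2)H = √(2DSH) ≈ £24,678.82.
Cost at Q = 460: (58,920/460)×177 + (460/2)×29.2 = £22,671.39 + £6,716.00 = £29,387.39.
Excess = £29,387.39 − £24,678.82 = £4,708.57.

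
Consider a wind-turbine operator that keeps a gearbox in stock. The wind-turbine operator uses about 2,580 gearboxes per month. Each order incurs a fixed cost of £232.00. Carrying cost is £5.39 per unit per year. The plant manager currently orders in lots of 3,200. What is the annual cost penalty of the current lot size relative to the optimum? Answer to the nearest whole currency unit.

Annual demand D = 2,580 × 12 = 30,960.
EOQ = √(2DS/H) = √(2 × 30,960 × 232 / 5.39) ≈ 1632.54.
Cost at Q* = (D/Q*)S + (Q*/2)H = √(2DSH) ≈ £8,799.42.
Cost at Q = 3,200: (30,960/3,200)×232 + (3,200/2)×5.39 = £2,244.60 + £8,624.00 = £10,868.60.
Excess = £10,868.60 − £8,799.42 = £2,069.18.

Extra cost ≈ £2,069 per year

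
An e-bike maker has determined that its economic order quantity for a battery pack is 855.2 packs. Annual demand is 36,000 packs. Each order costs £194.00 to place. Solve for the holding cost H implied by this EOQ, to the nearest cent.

The basic EOQ model gives Q* = √(2DS/H); rearrange for the unknown.
From Q* = √(2DS/H): H = 2DS / Q*² = 2 × 36,000 × 194 / 855.2² = 19.0985.

H ≈ £19.10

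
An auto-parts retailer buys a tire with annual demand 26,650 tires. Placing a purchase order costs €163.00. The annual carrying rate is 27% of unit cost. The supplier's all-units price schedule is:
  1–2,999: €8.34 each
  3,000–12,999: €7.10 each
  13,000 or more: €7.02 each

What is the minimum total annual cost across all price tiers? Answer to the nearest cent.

Holding cost per unit per year at price C is H = 0.27·C.
Candidates are each tier's EOQ (if it falls in that tier) and each price-break quantity.
EOQ at €8.34 = 1964.2 (feasible in tier 1): TC = 26,650×€8.34 + (26,650/1964.2)×163 + (1964.2/2)×0.27×€8.34 = €226,684.05.
EOQ at €7.10 = 2128.9 < 3000, so use break Q=3000: TC = 26,650×€7.10 + (26,650/3000.0)×163 + (3000.0/2)×0.27×€7.10 = €193,538.48.
EOQ at €7.02 = 2141.0 < 13000, so use break Q=13000: TC = 26,650×€7.02 + (26,650/13000.0)×163 + (13000.0/2)×0.27×€7.02 = €199,737.25.
Lowest total cost among the candidates is at Q = 3000.0.

TC* ≈ €193,538.48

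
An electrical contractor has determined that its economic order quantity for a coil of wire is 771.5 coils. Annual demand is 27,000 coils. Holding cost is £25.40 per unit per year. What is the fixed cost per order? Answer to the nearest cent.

S ≈ £279.97

Squaring Q* = √(2DS/H) gives Q*² = 2DS/H.
From Q* = √(2DS/H): S = Q*²H / (2D) = 771.5² × 25.4 / (2 × 27,000) = 279.9702.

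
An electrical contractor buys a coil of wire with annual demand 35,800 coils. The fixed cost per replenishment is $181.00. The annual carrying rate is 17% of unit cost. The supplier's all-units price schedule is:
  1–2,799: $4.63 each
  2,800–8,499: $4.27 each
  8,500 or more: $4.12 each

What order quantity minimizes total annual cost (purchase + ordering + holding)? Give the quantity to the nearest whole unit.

Q* ≈ 8,500 coils

Holding cost per unit per year at price C is H = 0.17·C.
Evaluate total cost at each tier's feasible EOQ or, if the EOQ is below the tier, at the tier's minimum quantity.
Tier 1 ($4.63): EOQ = 4057.7 exceeds tier's upper bound 2799, so this tier is dominated.
EOQ at $4.27 = 4225.3 (feasible in tier 2): TC = 35,800×$4.27 + (35,800/4225.3)×181 + (4225.3/2)×0.17×$4.27 = $155,933.14.
EOQ at $4.12 = 4301.5 < 8500, so use break Q=8500: TC = 35,800×$4.12 + (35,800/8500.0)×181 + (8500.0/2)×0.17×$4.12 = $151,235.03.
Lowest total cost is $151,235.03 at Q = 8500.0.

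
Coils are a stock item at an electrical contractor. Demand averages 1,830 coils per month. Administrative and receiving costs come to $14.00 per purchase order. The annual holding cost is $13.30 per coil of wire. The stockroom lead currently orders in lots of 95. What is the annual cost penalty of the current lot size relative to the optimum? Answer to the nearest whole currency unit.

Extra cost ≈ $1,008 per year

Annual demand D = 1,830 × 12 = 21,960.
EOQ = √(2DS/H) = √(2 × 21,960 × 14 / 13.3) ≈ 215.02.
Cost at Q* = (D/Q*)S + (Q*/2)H = √(2DSH) ≈ $2,859.70.
Cost at Q = 95: (21,960/95)×14 + (95/2)×13.3 = $3,236.21 + $631.75 = $3,867.96.
Excess = $3,867.96 − $2,859.70 = $1,008.26.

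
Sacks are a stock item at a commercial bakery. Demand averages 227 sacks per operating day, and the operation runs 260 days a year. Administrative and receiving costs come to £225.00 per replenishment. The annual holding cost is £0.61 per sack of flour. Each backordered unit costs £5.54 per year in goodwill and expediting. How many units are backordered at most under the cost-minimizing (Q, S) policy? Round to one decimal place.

S* ≈ 689.6 sacks

Annual demand D = 227 × 260 = 59,020.
With planned backorders, Q* = √(2DS/H) · √((H+B)/B).
√(2DS/H) = √(2 × 59,020 × 225 / 0.61) = 6598.435.
√((H+B)/B) = √((0.61+5.54)/5.54) = 1.0536.
Q* ≈ 6952.222.
S* = Q* · H/(H+B) = 6952.222 × 0.61/6.15 ≈ 689.570.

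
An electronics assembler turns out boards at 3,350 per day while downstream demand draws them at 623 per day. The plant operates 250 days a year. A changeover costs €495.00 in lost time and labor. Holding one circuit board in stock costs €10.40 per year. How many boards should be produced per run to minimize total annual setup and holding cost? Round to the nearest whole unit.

Q* ≈ 4,268 boards

Annual demand D = 623 × 250 = 155,750.
Production build-up factor (1 − d/p) = 1 − 623/3,350 = 0.8140.
Q* = √(2DS / (H(1 − d/p))) = √(2 × 155,750 × 495 / (10.4 × 0.8140)).
= √(154,192,500 / 8.4659) ≈ 4267.709.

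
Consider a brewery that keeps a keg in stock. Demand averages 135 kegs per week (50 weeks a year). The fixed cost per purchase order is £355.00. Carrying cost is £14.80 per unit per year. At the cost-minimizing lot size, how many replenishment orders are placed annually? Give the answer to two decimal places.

Annual demand D = 135 × 50 = 6,750.
The optimal lot size = √(2DS/H) = √(2 × 6,750 × 355 / 14.8) ≈ 569.05.
Orders per year = D / Q* = 6,750 / 569.05 ≈ 11.862.

N ≈ 11.86 orders per year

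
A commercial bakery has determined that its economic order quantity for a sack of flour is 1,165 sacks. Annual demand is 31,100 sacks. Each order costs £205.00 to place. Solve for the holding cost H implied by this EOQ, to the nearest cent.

Invert the EOQ relation Q*² = 2DS/H.
From Q* = √(2DS/H): H = 2DS / Q*² = 2 × 31,100 × 205 / 1,165² = 9.3949.

H ≈ £9.39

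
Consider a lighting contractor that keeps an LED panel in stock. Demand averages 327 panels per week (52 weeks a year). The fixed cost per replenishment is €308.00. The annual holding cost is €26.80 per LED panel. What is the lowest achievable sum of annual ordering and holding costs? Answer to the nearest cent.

Annual demand D = 327 × 52 = 17,004.
Q* = √(2DS/H) = √(2 × 17,004 × 308 / 26.8) ≈ 625.17.
At Q*, ordering cost (D/Q*)S equals holding cost (Q*/2)H, each = √(DSH/2).
Minimum total = √(2DSH) = √(2 × 17,004 × 308 × 26.8) ≈ 16754.571.

TC* ≈ €16,754.57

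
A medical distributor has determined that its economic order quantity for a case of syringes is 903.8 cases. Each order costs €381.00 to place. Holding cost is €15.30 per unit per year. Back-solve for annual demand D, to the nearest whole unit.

Invert the EOQ relation Q*² = 2DS/H.
From Q* = √(2DS/H): D = Q*²H / (2S) = 903.8² × 15.3 / (2 × 381) = 16401.408.

D ≈ 16,401 cases per year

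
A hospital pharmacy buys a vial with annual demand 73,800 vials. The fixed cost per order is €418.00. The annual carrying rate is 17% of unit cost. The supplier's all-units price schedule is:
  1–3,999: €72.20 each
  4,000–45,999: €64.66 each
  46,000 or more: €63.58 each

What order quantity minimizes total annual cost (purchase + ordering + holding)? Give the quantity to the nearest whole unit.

Holding cost per unit per year at price C is H = 0.17·C.
Candidates are each tier's EOQ (if it falls in that tier) and each price-break quantity.
EOQ at €72.20 = 2242.0 (feasible in tier 1): TC = 73,800×€72.20 + (73,800/2242.0)×418 + (2242.0/2)×0.17×€72.20 = €5,355,878.48.
EOQ at €64.66 = 2369.1 < 4000, so use break Q=4000: TC = 73,800×€64.66 + (73,800/4000.0)×418 + (4000.0/2)×0.17×€64.66 = €4,801,604.50.
EOQ at €63.58 = 2389.2 < 46000, so use break Q=46000: TC = 73,800×€63.58 + (73,800/46000.0)×418 + (46000.0/2)×0.17×€63.58 = €4,941,472.42.
Lowest total cost is €4,801,604.50 at Q = 4000.0.

Q* ≈ 4,000 vials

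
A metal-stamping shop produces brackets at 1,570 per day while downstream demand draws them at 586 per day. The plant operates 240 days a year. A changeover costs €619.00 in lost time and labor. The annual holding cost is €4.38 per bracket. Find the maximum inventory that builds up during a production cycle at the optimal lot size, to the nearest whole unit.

Annual demand D = 586 × 240 = 140,640.
Production build-up factor (1 − d/p) = 1 − 586/1,570 = 0.6268.
Q* = √(2DS / (H(1 − d/p))) = √(2 × 140,640 × 619 / (4.38 × 0.6268)).
= √(174,112,320 / 2.7452) ≈ 7963.977.
Maximum inventory = Q*(1 − d/p) = 7963.977 × 0.6268 ≈ 4991.435.

I_max ≈ 4,991 brackets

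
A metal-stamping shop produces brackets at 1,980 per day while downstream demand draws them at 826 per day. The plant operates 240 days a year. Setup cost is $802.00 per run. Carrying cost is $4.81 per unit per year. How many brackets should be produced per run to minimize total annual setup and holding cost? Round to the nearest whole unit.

Q* ≈ 10,650 brackets

Annual demand D = 826 × 240 = 198,240.
Production build-up factor (1 − d/p) = 1 − 826/1,980 = 0.5828.
Q* = √(2DS / (H(1 − d/p))) = √(2 × 198,240 × 802 / (4.81 × 0.5828)).
= √(317,976,960 / 2.8034) ≈ 10650.132.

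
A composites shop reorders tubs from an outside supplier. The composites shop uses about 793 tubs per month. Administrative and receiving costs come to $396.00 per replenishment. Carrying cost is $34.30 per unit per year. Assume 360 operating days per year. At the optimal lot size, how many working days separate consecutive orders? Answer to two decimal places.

Annual demand D = 793 × 12 = 9,516.
EOQ = √(2DS/H) = √(2 × 9,516 × 396 / 34.3) ≈ 468.75.
Cycle time = Q*/D × 360 = 468.75 / 9,516 × 360 ≈ 17.733 days.

T ≈ 17.73 days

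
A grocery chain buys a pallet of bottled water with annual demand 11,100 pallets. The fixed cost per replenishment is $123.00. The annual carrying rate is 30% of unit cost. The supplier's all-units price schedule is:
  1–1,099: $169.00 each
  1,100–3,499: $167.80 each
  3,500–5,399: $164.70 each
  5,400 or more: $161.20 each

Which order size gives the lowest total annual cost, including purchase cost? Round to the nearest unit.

Holding cost per unit per year at price C is H = 0.30·C.
Evaluate total cost at each tier's feasible EOQ or, if the EOQ is below the tier, at the tier's minimum quantity.
EOQ at $169.00 = 232.1 (feasible in tier 1): TC = 11,100×$169.00 + (11,100/232.1)×123 + (232.1/2)×0.30×$169.00 = $1,887,666.11.
EOQ at $167.80 = 232.9 < 1100, so use break Q=1100: TC = 11,100×$167.80 + (11,100/1100.0)×123 + (1100.0/2)×0.30×$167.80 = $1,891,508.18.
EOQ at $164.70 = 235.1 < 3500, so use break Q=3500: TC = 11,100×$164.70 + (11,100/3500.0)×123 + (3500.0/2)×0.30×$164.70 = $1,915,027.59.
EOQ at $161.20 = 237.6 < 5400, so use break Q=5400: TC = 11,100×$161.20 + (11,100/5400.0)×123 + (5400.0/2)×0.30×$161.20 = $1,920,144.83.
Lowest total cost is $1,887,666.11 at Q = 232.1.

Q* ≈ 232 pallets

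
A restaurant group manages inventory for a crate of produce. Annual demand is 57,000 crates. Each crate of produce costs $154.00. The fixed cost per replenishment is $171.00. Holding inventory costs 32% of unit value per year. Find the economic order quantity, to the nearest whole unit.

Holding cost H = 0.32 × $154.00 = $49.2800 per unit per year.
EOQ = √(2DS / H) = √(2 × 57,000 × 171 / 49.28).
= √(19,494,000 / 49.28) = √395,576.2987 ≈ 628.949.

Q* ≈ 629 crates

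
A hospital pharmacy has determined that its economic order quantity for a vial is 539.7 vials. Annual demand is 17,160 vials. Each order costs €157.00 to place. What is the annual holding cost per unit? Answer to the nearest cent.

H ≈ €18.50

The basic EOQ model gives Q* = √(2DS/H); rearrange for the unknown.
From Q* = √(2DS/H): H = 2DS / Q*² = 2 × 17,160 × 157 / 539.7² = 18.4987.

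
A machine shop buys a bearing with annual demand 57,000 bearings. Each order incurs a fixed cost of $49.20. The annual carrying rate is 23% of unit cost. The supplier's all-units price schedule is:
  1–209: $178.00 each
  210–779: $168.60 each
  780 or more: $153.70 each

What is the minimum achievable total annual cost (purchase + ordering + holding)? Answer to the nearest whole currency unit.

TC* ≈ $8,778,282

Holding cost per unit per year at price C is H = 0.23·C.
Candidates are each tier's EOQ (if it falls in that tier) and each price-break quantity.
Tier 1 ($178.00): EOQ = 370.1 exceeds tier's upper bound 209, so this tier is dominated.
EOQ at $168.60 = 380.3 (feasible in tier 2): TC = 57,000×$168.60 + (57,000/380.3)×49.2 + (380.3/2)×0.23×$168.60 = $9,624,947.81.
EOQ at $153.70 = 398.3 < 780, so use break Q=780: TC = 57,000×$153.70 + (57,000/780.0)×49.2 + (780.0/2)×0.23×$153.70 = $8,778,282.27.
Lowest total cost among the candidates is at Q = 780.0.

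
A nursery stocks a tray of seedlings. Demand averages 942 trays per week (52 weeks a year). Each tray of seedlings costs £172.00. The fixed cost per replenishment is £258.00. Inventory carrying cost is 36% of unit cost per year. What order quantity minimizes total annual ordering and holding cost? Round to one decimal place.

Q* ≈ 638.9 trays

Annual demand D = 942 × 52 = 48,984.
Holding cost H = 0.36 × £172.00 = £61.9200 per unit per year.
EOQ = √(2DS / H) = √(2 × 48,984 × 258 / 61.92).
= √(25,275,744 / 61.92) = √408,200 ≈ 638.905.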